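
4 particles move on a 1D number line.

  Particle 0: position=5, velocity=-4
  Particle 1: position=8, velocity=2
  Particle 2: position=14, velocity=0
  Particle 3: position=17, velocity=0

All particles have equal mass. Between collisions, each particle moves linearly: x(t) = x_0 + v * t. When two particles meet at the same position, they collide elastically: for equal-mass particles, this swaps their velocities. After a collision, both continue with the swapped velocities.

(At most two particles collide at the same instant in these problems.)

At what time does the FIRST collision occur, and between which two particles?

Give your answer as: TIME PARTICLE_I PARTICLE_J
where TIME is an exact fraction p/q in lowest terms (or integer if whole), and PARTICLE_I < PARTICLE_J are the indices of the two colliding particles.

Pair (0,1): pos 5,8 vel -4,2 -> not approaching (rel speed -6 <= 0)
Pair (1,2): pos 8,14 vel 2,0 -> gap=6, closing at 2/unit, collide at t=3
Pair (2,3): pos 14,17 vel 0,0 -> not approaching (rel speed 0 <= 0)
Earliest collision: t=3 between 1 and 2

Answer: 3 1 2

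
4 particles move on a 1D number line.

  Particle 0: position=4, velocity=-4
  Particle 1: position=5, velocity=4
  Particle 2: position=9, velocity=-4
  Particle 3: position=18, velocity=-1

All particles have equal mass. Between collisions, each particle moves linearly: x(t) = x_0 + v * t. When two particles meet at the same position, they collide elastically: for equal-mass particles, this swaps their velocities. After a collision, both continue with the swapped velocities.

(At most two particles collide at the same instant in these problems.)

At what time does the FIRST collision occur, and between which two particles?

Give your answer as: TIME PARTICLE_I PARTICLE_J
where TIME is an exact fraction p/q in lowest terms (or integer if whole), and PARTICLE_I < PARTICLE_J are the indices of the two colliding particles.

Answer: 1/2 1 2

Derivation:
Pair (0,1): pos 4,5 vel -4,4 -> not approaching (rel speed -8 <= 0)
Pair (1,2): pos 5,9 vel 4,-4 -> gap=4, closing at 8/unit, collide at t=1/2
Pair (2,3): pos 9,18 vel -4,-1 -> not approaching (rel speed -3 <= 0)
Earliest collision: t=1/2 between 1 and 2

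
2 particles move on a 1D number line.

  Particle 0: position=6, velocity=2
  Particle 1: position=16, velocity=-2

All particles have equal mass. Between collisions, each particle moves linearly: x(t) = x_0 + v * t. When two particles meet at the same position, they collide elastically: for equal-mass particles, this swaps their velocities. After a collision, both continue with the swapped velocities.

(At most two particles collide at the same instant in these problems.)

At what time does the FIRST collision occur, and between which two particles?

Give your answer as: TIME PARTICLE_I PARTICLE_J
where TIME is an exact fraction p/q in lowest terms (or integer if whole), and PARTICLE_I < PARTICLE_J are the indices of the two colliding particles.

Pair (0,1): pos 6,16 vel 2,-2 -> gap=10, closing at 4/unit, collide at t=5/2
Earliest collision: t=5/2 between 0 and 1

Answer: 5/2 0 1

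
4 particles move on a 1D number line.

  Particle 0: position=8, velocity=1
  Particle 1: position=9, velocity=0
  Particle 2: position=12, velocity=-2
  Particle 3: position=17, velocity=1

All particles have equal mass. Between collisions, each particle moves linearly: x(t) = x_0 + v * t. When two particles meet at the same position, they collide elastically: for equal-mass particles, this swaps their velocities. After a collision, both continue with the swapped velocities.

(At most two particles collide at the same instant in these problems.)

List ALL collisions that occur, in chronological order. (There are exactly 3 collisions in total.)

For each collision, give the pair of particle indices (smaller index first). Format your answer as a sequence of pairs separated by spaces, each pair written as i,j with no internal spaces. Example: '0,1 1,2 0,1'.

Answer: 0,1 1,2 0,1

Derivation:
Collision at t=1: particles 0 and 1 swap velocities; positions: p0=9 p1=9 p2=10 p3=18; velocities now: v0=0 v1=1 v2=-2 v3=1
Collision at t=4/3: particles 1 and 2 swap velocities; positions: p0=9 p1=28/3 p2=28/3 p3=55/3; velocities now: v0=0 v1=-2 v2=1 v3=1
Collision at t=3/2: particles 0 and 1 swap velocities; positions: p0=9 p1=9 p2=19/2 p3=37/2; velocities now: v0=-2 v1=0 v2=1 v3=1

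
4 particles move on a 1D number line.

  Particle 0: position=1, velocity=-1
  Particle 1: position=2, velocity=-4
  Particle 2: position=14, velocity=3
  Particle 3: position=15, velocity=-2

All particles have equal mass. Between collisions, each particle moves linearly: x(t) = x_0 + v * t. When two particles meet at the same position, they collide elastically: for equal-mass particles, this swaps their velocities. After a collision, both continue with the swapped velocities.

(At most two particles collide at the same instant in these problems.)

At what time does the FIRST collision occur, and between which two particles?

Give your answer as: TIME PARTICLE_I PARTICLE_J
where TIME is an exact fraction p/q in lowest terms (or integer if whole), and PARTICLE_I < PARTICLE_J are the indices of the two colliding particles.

Answer: 1/5 2 3

Derivation:
Pair (0,1): pos 1,2 vel -1,-4 -> gap=1, closing at 3/unit, collide at t=1/3
Pair (1,2): pos 2,14 vel -4,3 -> not approaching (rel speed -7 <= 0)
Pair (2,3): pos 14,15 vel 3,-2 -> gap=1, closing at 5/unit, collide at t=1/5
Earliest collision: t=1/5 between 2 and 3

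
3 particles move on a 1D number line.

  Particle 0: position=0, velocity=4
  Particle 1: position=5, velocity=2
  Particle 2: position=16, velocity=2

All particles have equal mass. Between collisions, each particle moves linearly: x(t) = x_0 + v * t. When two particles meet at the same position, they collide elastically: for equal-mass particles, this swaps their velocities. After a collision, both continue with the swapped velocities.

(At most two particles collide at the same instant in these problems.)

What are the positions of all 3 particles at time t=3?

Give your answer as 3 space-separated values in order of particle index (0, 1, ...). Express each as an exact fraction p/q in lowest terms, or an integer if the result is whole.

Collision at t=5/2: particles 0 and 1 swap velocities; positions: p0=10 p1=10 p2=21; velocities now: v0=2 v1=4 v2=2
Advance to t=3 (no further collisions before then); velocities: v0=2 v1=4 v2=2; positions = 11 12 22

Answer: 11 12 22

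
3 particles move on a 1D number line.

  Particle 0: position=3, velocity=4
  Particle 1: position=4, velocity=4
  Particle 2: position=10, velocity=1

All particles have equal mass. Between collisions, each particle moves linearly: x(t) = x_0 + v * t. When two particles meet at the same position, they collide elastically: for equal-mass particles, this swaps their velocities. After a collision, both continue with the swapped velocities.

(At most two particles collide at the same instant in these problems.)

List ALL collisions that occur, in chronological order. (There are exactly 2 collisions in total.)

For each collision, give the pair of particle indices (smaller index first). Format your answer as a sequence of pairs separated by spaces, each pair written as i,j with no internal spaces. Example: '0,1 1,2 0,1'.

Answer: 1,2 0,1

Derivation:
Collision at t=2: particles 1 and 2 swap velocities; positions: p0=11 p1=12 p2=12; velocities now: v0=4 v1=1 v2=4
Collision at t=7/3: particles 0 and 1 swap velocities; positions: p0=37/3 p1=37/3 p2=40/3; velocities now: v0=1 v1=4 v2=4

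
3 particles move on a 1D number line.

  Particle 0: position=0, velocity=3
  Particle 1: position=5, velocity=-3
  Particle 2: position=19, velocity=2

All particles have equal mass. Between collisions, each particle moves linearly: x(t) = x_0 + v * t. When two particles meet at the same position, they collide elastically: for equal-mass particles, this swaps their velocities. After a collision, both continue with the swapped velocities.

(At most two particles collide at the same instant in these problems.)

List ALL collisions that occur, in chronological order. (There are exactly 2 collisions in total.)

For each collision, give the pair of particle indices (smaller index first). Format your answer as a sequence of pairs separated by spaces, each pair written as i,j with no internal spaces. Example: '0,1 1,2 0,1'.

Collision at t=5/6: particles 0 and 1 swap velocities; positions: p0=5/2 p1=5/2 p2=62/3; velocities now: v0=-3 v1=3 v2=2
Collision at t=19: particles 1 and 2 swap velocities; positions: p0=-52 p1=57 p2=57; velocities now: v0=-3 v1=2 v2=3

Answer: 0,1 1,2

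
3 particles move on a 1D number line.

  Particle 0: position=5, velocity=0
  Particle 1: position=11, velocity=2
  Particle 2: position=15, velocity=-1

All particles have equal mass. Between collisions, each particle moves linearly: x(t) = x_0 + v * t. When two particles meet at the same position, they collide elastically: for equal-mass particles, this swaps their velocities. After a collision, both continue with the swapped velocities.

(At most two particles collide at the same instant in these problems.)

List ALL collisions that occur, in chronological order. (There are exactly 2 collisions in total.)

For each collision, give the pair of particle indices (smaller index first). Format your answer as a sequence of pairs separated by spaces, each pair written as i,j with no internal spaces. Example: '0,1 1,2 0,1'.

Collision at t=4/3: particles 1 and 2 swap velocities; positions: p0=5 p1=41/3 p2=41/3; velocities now: v0=0 v1=-1 v2=2
Collision at t=10: particles 0 and 1 swap velocities; positions: p0=5 p1=5 p2=31; velocities now: v0=-1 v1=0 v2=2

Answer: 1,2 0,1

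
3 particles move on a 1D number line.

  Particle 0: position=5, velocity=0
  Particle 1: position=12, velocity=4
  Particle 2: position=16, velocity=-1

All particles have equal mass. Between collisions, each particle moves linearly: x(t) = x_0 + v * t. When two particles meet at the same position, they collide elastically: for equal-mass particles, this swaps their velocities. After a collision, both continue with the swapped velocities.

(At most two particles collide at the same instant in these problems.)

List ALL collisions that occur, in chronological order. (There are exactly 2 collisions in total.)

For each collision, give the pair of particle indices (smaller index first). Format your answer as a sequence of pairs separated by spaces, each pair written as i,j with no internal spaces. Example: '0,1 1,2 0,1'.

Answer: 1,2 0,1

Derivation:
Collision at t=4/5: particles 1 and 2 swap velocities; positions: p0=5 p1=76/5 p2=76/5; velocities now: v0=0 v1=-1 v2=4
Collision at t=11: particles 0 and 1 swap velocities; positions: p0=5 p1=5 p2=56; velocities now: v0=-1 v1=0 v2=4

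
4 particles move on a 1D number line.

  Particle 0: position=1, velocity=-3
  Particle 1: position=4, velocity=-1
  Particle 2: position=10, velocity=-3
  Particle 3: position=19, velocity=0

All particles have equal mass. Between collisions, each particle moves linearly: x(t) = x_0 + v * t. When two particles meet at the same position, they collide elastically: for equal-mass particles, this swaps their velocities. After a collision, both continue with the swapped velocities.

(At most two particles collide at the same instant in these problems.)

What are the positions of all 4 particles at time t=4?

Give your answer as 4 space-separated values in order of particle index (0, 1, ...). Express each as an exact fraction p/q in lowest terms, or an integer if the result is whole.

Collision at t=3: particles 1 and 2 swap velocities; positions: p0=-8 p1=1 p2=1 p3=19; velocities now: v0=-3 v1=-3 v2=-1 v3=0
Advance to t=4 (no further collisions before then); velocities: v0=-3 v1=-3 v2=-1 v3=0; positions = -11 -2 0 19

Answer: -11 -2 0 19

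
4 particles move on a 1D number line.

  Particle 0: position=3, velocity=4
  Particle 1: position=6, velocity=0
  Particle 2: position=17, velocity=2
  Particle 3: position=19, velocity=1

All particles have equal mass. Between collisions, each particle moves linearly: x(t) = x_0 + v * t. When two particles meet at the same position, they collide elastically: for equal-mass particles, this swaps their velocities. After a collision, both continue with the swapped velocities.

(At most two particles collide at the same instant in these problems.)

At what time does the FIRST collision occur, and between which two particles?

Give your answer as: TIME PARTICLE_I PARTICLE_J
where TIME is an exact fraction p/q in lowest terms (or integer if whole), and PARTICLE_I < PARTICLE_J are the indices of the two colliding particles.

Answer: 3/4 0 1

Derivation:
Pair (0,1): pos 3,6 vel 4,0 -> gap=3, closing at 4/unit, collide at t=3/4
Pair (1,2): pos 6,17 vel 0,2 -> not approaching (rel speed -2 <= 0)
Pair (2,3): pos 17,19 vel 2,1 -> gap=2, closing at 1/unit, collide at t=2
Earliest collision: t=3/4 between 0 and 1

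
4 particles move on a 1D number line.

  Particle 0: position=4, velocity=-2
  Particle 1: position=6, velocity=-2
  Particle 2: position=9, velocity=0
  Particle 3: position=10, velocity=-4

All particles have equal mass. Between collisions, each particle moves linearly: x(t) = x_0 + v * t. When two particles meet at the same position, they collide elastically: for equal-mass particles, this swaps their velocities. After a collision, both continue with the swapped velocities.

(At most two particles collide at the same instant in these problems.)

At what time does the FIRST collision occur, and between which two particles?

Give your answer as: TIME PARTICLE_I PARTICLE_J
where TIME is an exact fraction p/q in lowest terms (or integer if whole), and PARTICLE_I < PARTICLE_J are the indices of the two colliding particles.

Answer: 1/4 2 3

Derivation:
Pair (0,1): pos 4,6 vel -2,-2 -> not approaching (rel speed 0 <= 0)
Pair (1,2): pos 6,9 vel -2,0 -> not approaching (rel speed -2 <= 0)
Pair (2,3): pos 9,10 vel 0,-4 -> gap=1, closing at 4/unit, collide at t=1/4
Earliest collision: t=1/4 between 2 and 3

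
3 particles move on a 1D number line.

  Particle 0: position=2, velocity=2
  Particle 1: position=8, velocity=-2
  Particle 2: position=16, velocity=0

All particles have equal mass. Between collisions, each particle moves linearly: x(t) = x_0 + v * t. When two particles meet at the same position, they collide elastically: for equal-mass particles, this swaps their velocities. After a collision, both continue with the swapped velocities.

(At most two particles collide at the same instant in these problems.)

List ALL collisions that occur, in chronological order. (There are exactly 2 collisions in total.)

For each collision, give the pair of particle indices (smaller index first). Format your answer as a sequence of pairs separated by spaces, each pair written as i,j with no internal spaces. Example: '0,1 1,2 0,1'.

Answer: 0,1 1,2

Derivation:
Collision at t=3/2: particles 0 and 1 swap velocities; positions: p0=5 p1=5 p2=16; velocities now: v0=-2 v1=2 v2=0
Collision at t=7: particles 1 and 2 swap velocities; positions: p0=-6 p1=16 p2=16; velocities now: v0=-2 v1=0 v2=2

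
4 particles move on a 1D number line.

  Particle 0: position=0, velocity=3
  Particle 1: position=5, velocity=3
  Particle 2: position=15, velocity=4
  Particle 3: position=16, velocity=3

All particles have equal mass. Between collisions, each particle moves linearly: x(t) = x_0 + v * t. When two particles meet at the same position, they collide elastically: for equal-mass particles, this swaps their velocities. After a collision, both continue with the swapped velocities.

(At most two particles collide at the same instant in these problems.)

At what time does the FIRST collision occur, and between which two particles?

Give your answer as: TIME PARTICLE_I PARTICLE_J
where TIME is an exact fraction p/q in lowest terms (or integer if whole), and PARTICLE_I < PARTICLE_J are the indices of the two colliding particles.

Answer: 1 2 3

Derivation:
Pair (0,1): pos 0,5 vel 3,3 -> not approaching (rel speed 0 <= 0)
Pair (1,2): pos 5,15 vel 3,4 -> not approaching (rel speed -1 <= 0)
Pair (2,3): pos 15,16 vel 4,3 -> gap=1, closing at 1/unit, collide at t=1
Earliest collision: t=1 between 2 and 3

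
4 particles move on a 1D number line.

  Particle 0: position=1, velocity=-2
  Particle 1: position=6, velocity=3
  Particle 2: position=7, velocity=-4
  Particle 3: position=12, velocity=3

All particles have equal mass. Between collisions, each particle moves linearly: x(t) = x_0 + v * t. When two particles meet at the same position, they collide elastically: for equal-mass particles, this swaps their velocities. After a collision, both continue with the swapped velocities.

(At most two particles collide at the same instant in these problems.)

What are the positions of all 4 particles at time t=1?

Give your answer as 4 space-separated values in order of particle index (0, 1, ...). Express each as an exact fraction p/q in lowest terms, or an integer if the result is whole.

Answer: -1 3 9 15

Derivation:
Collision at t=1/7: particles 1 and 2 swap velocities; positions: p0=5/7 p1=45/7 p2=45/7 p3=87/7; velocities now: v0=-2 v1=-4 v2=3 v3=3
Advance to t=1 (no further collisions before then); velocities: v0=-2 v1=-4 v2=3 v3=3; positions = -1 3 9 15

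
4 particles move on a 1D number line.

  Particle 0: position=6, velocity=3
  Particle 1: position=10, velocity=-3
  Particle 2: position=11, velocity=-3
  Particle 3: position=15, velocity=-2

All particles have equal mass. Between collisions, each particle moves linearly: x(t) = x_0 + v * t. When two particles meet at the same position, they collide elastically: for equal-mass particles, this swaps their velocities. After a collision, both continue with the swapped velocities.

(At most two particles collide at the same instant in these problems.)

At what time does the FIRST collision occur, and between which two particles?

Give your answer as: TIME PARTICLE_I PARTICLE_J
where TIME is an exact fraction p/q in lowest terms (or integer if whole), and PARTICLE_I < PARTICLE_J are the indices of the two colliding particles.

Pair (0,1): pos 6,10 vel 3,-3 -> gap=4, closing at 6/unit, collide at t=2/3
Pair (1,2): pos 10,11 vel -3,-3 -> not approaching (rel speed 0 <= 0)
Pair (2,3): pos 11,15 vel -3,-2 -> not approaching (rel speed -1 <= 0)
Earliest collision: t=2/3 between 0 and 1

Answer: 2/3 0 1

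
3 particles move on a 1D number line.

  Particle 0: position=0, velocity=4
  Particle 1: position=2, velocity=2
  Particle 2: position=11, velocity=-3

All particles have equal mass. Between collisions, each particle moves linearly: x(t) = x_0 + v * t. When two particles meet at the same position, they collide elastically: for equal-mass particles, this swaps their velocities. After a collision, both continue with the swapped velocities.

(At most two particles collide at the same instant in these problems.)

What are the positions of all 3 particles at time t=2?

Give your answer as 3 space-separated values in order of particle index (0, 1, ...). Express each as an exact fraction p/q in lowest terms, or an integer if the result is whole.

Collision at t=1: particles 0 and 1 swap velocities; positions: p0=4 p1=4 p2=8; velocities now: v0=2 v1=4 v2=-3
Collision at t=11/7: particles 1 and 2 swap velocities; positions: p0=36/7 p1=44/7 p2=44/7; velocities now: v0=2 v1=-3 v2=4
Collision at t=9/5: particles 0 and 1 swap velocities; positions: p0=28/5 p1=28/5 p2=36/5; velocities now: v0=-3 v1=2 v2=4
Advance to t=2 (no further collisions before then); velocities: v0=-3 v1=2 v2=4; positions = 5 6 8

Answer: 5 6 8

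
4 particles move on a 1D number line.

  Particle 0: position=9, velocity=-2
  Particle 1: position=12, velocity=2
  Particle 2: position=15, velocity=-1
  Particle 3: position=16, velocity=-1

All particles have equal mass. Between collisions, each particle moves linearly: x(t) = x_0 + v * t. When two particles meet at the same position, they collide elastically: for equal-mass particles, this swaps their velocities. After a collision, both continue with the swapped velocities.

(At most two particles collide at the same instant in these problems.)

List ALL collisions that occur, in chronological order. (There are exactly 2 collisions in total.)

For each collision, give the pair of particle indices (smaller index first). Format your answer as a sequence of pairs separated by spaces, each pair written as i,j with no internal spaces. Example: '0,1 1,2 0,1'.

Answer: 1,2 2,3

Derivation:
Collision at t=1: particles 1 and 2 swap velocities; positions: p0=7 p1=14 p2=14 p3=15; velocities now: v0=-2 v1=-1 v2=2 v3=-1
Collision at t=4/3: particles 2 and 3 swap velocities; positions: p0=19/3 p1=41/3 p2=44/3 p3=44/3; velocities now: v0=-2 v1=-1 v2=-1 v3=2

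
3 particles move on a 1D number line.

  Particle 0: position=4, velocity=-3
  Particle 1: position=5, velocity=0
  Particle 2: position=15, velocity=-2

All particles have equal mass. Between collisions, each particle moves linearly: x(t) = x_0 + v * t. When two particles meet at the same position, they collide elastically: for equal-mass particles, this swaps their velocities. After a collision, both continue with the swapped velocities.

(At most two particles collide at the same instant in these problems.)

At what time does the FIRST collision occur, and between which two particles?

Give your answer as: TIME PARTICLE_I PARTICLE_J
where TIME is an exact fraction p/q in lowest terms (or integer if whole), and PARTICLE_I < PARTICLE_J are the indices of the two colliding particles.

Pair (0,1): pos 4,5 vel -3,0 -> not approaching (rel speed -3 <= 0)
Pair (1,2): pos 5,15 vel 0,-2 -> gap=10, closing at 2/unit, collide at t=5
Earliest collision: t=5 between 1 and 2

Answer: 5 1 2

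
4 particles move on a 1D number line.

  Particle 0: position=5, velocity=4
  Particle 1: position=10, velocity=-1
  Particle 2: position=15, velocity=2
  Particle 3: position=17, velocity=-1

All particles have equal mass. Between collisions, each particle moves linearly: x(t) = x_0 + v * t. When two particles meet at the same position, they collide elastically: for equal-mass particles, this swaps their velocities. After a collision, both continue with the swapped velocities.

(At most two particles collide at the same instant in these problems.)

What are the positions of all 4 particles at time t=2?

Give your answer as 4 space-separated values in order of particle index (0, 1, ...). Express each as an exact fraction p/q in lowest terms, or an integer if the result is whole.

Answer: 8 13 15 19

Derivation:
Collision at t=2/3: particles 2 and 3 swap velocities; positions: p0=23/3 p1=28/3 p2=49/3 p3=49/3; velocities now: v0=4 v1=-1 v2=-1 v3=2
Collision at t=1: particles 0 and 1 swap velocities; positions: p0=9 p1=9 p2=16 p3=17; velocities now: v0=-1 v1=4 v2=-1 v3=2
Advance to t=2 (no further collisions before then); velocities: v0=-1 v1=4 v2=-1 v3=2; positions = 8 13 15 19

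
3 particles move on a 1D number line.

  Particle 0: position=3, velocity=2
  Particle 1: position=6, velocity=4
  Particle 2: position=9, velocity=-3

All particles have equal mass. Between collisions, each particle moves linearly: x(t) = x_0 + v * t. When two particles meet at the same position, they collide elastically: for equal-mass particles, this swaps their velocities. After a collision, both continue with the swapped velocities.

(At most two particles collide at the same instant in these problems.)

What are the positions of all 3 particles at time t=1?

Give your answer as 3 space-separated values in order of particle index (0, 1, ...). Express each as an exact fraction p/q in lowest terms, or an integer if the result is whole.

Answer: 5 6 10

Derivation:
Collision at t=3/7: particles 1 and 2 swap velocities; positions: p0=27/7 p1=54/7 p2=54/7; velocities now: v0=2 v1=-3 v2=4
Advance to t=1 (no further collisions before then); velocities: v0=2 v1=-3 v2=4; positions = 5 6 10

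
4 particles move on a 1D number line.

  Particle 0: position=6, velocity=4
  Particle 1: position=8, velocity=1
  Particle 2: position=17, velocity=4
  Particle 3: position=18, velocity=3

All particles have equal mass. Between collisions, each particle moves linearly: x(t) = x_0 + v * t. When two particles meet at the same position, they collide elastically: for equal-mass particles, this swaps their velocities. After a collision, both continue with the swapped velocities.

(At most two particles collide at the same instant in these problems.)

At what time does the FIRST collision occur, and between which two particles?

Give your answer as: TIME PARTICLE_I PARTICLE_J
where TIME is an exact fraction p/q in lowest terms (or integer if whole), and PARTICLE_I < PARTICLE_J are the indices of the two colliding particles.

Answer: 2/3 0 1

Derivation:
Pair (0,1): pos 6,8 vel 4,1 -> gap=2, closing at 3/unit, collide at t=2/3
Pair (1,2): pos 8,17 vel 1,4 -> not approaching (rel speed -3 <= 0)
Pair (2,3): pos 17,18 vel 4,3 -> gap=1, closing at 1/unit, collide at t=1
Earliest collision: t=2/3 between 0 and 1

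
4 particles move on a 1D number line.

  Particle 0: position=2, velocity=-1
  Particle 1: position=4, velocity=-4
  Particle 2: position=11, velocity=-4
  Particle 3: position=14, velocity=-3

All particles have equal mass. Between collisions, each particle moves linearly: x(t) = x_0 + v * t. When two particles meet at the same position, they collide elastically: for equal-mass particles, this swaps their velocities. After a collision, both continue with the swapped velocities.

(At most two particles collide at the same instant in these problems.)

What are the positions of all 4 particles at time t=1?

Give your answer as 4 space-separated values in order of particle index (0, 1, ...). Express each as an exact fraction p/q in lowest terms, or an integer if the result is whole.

Collision at t=2/3: particles 0 and 1 swap velocities; positions: p0=4/3 p1=4/3 p2=25/3 p3=12; velocities now: v0=-4 v1=-1 v2=-4 v3=-3
Advance to t=1 (no further collisions before then); velocities: v0=-4 v1=-1 v2=-4 v3=-3; positions = 0 1 7 11

Answer: 0 1 7 11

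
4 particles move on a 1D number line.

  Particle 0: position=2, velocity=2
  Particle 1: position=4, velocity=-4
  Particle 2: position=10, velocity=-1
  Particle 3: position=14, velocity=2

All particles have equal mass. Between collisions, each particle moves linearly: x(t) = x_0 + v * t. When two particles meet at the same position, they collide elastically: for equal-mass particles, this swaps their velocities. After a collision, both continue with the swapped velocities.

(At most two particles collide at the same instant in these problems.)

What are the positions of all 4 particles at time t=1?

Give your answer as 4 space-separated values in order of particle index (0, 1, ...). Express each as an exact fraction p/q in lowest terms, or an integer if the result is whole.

Answer: 0 4 9 16

Derivation:
Collision at t=1/3: particles 0 and 1 swap velocities; positions: p0=8/3 p1=8/3 p2=29/3 p3=44/3; velocities now: v0=-4 v1=2 v2=-1 v3=2
Advance to t=1 (no further collisions before then); velocities: v0=-4 v1=2 v2=-1 v3=2; positions = 0 4 9 16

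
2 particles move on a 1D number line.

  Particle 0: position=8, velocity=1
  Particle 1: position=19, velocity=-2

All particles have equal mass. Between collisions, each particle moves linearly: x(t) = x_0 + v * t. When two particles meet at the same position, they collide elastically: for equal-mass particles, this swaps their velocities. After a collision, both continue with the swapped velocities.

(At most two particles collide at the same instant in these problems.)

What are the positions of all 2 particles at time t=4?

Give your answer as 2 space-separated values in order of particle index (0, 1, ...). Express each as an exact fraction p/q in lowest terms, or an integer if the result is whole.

Answer: 11 12

Derivation:
Collision at t=11/3: particles 0 and 1 swap velocities; positions: p0=35/3 p1=35/3; velocities now: v0=-2 v1=1
Advance to t=4 (no further collisions before then); velocities: v0=-2 v1=1; positions = 11 12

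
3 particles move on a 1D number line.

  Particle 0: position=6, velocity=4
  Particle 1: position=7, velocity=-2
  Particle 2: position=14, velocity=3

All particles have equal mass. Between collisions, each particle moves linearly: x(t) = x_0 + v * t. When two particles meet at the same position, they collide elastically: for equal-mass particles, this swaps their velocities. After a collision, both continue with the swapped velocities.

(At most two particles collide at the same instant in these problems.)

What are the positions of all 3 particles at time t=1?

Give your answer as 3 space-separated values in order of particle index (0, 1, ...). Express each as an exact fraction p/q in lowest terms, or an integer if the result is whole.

Answer: 5 10 17

Derivation:
Collision at t=1/6: particles 0 and 1 swap velocities; positions: p0=20/3 p1=20/3 p2=29/2; velocities now: v0=-2 v1=4 v2=3
Advance to t=1 (no further collisions before then); velocities: v0=-2 v1=4 v2=3; positions = 5 10 17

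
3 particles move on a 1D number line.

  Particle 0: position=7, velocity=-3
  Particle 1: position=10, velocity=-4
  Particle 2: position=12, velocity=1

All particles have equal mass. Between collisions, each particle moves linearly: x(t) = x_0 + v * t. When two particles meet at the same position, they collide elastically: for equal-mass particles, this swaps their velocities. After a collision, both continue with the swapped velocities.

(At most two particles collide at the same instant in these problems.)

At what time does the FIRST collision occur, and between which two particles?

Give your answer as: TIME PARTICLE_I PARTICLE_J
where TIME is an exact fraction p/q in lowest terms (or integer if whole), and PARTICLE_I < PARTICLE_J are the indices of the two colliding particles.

Answer: 3 0 1

Derivation:
Pair (0,1): pos 7,10 vel -3,-4 -> gap=3, closing at 1/unit, collide at t=3
Pair (1,2): pos 10,12 vel -4,1 -> not approaching (rel speed -5 <= 0)
Earliest collision: t=3 between 0 and 1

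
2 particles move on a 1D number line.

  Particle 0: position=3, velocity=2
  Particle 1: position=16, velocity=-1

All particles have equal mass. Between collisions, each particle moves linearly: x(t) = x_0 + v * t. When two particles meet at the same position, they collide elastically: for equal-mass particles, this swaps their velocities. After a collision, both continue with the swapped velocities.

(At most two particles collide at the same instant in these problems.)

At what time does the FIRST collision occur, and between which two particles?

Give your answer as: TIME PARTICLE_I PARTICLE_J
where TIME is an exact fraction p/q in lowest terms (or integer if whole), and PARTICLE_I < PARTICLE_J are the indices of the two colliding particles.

Pair (0,1): pos 3,16 vel 2,-1 -> gap=13, closing at 3/unit, collide at t=13/3
Earliest collision: t=13/3 between 0 and 1

Answer: 13/3 0 1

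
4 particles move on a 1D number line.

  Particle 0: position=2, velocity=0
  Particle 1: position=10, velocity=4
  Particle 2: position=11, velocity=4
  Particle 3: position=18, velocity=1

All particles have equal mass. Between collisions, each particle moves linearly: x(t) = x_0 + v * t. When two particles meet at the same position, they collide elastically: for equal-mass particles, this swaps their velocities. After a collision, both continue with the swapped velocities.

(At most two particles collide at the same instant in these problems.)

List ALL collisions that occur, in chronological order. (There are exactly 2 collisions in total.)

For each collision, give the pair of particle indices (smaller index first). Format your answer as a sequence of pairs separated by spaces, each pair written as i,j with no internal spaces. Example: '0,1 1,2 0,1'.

Collision at t=7/3: particles 2 and 3 swap velocities; positions: p0=2 p1=58/3 p2=61/3 p3=61/3; velocities now: v0=0 v1=4 v2=1 v3=4
Collision at t=8/3: particles 1 and 2 swap velocities; positions: p0=2 p1=62/3 p2=62/3 p3=65/3; velocities now: v0=0 v1=1 v2=4 v3=4

Answer: 2,3 1,2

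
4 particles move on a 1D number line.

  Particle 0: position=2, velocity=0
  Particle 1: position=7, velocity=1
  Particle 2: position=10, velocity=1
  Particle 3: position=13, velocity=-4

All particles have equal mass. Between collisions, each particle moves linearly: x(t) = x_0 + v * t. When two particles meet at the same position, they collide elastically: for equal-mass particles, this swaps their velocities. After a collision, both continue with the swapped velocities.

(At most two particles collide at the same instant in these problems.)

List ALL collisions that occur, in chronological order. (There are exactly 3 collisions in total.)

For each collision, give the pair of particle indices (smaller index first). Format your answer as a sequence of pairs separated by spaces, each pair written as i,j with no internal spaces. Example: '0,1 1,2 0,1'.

Answer: 2,3 1,2 0,1

Derivation:
Collision at t=3/5: particles 2 and 3 swap velocities; positions: p0=2 p1=38/5 p2=53/5 p3=53/5; velocities now: v0=0 v1=1 v2=-4 v3=1
Collision at t=6/5: particles 1 and 2 swap velocities; positions: p0=2 p1=41/5 p2=41/5 p3=56/5; velocities now: v0=0 v1=-4 v2=1 v3=1
Collision at t=11/4: particles 0 and 1 swap velocities; positions: p0=2 p1=2 p2=39/4 p3=51/4; velocities now: v0=-4 v1=0 v2=1 v3=1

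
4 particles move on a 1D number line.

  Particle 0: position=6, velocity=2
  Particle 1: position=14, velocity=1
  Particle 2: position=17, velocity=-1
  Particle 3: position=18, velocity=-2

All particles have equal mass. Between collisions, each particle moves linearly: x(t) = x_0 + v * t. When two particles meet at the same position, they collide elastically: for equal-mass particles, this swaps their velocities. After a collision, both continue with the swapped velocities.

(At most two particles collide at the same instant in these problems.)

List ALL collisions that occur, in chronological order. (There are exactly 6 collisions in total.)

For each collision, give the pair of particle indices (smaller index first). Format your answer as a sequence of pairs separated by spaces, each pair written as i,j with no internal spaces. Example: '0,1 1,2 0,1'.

Answer: 2,3 1,2 2,3 0,1 1,2 2,3

Derivation:
Collision at t=1: particles 2 and 3 swap velocities; positions: p0=8 p1=15 p2=16 p3=16; velocities now: v0=2 v1=1 v2=-2 v3=-1
Collision at t=4/3: particles 1 and 2 swap velocities; positions: p0=26/3 p1=46/3 p2=46/3 p3=47/3; velocities now: v0=2 v1=-2 v2=1 v3=-1
Collision at t=3/2: particles 2 and 3 swap velocities; positions: p0=9 p1=15 p2=31/2 p3=31/2; velocities now: v0=2 v1=-2 v2=-1 v3=1
Collision at t=3: particles 0 and 1 swap velocities; positions: p0=12 p1=12 p2=14 p3=17; velocities now: v0=-2 v1=2 v2=-1 v3=1
Collision at t=11/3: particles 1 and 2 swap velocities; positions: p0=32/3 p1=40/3 p2=40/3 p3=53/3; velocities now: v0=-2 v1=-1 v2=2 v3=1
Collision at t=8: particles 2 and 3 swap velocities; positions: p0=2 p1=9 p2=22 p3=22; velocities now: v0=-2 v1=-1 v2=1 v3=2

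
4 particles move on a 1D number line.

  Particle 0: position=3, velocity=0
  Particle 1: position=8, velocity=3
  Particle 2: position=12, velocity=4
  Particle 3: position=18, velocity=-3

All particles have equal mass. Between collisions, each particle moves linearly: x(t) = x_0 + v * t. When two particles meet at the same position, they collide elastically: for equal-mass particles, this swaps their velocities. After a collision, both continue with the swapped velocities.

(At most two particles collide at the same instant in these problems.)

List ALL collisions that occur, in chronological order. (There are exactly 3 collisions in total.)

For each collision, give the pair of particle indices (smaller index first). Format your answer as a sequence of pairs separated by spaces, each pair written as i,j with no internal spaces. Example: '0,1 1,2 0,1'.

Collision at t=6/7: particles 2 and 3 swap velocities; positions: p0=3 p1=74/7 p2=108/7 p3=108/7; velocities now: v0=0 v1=3 v2=-3 v3=4
Collision at t=5/3: particles 1 and 2 swap velocities; positions: p0=3 p1=13 p2=13 p3=56/3; velocities now: v0=0 v1=-3 v2=3 v3=4
Collision at t=5: particles 0 and 1 swap velocities; positions: p0=3 p1=3 p2=23 p3=32; velocities now: v0=-3 v1=0 v2=3 v3=4

Answer: 2,3 1,2 0,1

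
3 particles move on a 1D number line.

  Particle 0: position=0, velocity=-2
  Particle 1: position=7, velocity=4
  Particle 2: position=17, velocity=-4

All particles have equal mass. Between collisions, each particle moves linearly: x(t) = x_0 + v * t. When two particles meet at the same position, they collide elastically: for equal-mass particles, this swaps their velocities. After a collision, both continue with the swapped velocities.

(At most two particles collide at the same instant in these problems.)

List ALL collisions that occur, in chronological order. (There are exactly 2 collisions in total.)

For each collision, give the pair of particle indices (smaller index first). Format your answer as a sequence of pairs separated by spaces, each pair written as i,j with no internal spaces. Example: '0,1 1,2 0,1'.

Collision at t=5/4: particles 1 and 2 swap velocities; positions: p0=-5/2 p1=12 p2=12; velocities now: v0=-2 v1=-4 v2=4
Collision at t=17/2: particles 0 and 1 swap velocities; positions: p0=-17 p1=-17 p2=41; velocities now: v0=-4 v1=-2 v2=4

Answer: 1,2 0,1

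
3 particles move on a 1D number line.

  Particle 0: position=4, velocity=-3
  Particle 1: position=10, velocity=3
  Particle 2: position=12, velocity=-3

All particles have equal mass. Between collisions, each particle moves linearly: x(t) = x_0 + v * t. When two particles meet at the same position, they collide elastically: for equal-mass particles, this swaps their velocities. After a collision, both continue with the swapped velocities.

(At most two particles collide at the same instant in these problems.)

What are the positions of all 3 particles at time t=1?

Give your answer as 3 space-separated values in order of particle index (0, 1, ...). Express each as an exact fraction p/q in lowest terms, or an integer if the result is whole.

Collision at t=1/3: particles 1 and 2 swap velocities; positions: p0=3 p1=11 p2=11; velocities now: v0=-3 v1=-3 v2=3
Advance to t=1 (no further collisions before then); velocities: v0=-3 v1=-3 v2=3; positions = 1 9 13

Answer: 1 9 13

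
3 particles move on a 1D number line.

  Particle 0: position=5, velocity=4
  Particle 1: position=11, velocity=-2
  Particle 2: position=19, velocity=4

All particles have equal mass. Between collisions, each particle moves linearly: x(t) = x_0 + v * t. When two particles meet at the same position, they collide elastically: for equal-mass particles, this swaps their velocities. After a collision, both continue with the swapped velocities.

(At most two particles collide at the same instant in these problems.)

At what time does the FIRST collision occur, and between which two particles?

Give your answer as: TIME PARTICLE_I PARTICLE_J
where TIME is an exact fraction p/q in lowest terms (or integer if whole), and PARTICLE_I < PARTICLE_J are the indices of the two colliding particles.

Answer: 1 0 1

Derivation:
Pair (0,1): pos 5,11 vel 4,-2 -> gap=6, closing at 6/unit, collide at t=1
Pair (1,2): pos 11,19 vel -2,4 -> not approaching (rel speed -6 <= 0)
Earliest collision: t=1 between 0 and 1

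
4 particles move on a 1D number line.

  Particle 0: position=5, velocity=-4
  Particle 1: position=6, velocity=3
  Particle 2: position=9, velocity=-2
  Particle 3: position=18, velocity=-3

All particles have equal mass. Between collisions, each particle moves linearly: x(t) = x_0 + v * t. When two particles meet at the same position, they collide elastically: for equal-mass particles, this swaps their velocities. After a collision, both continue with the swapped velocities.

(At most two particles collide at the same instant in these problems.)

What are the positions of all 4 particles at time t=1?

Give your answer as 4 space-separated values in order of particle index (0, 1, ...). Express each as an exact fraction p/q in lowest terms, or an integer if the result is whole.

Answer: 1 7 9 15

Derivation:
Collision at t=3/5: particles 1 and 2 swap velocities; positions: p0=13/5 p1=39/5 p2=39/5 p3=81/5; velocities now: v0=-4 v1=-2 v2=3 v3=-3
Advance to t=1 (no further collisions before then); velocities: v0=-4 v1=-2 v2=3 v3=-3; positions = 1 7 9 15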